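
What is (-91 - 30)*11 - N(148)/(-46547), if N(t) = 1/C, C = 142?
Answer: -8797476093/6609674 ≈ -1331.0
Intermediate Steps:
N(t) = 1/142
(-91 - 30)*11 - N(148)/(-46547) = (-91 - 30)*11 - 1/(142*(-46547)) = -121*11 - (-1)/(142*46547) = -1331 - 1*(-1/6609674) = -1331 + 1/6609674 = -8797476093/6609674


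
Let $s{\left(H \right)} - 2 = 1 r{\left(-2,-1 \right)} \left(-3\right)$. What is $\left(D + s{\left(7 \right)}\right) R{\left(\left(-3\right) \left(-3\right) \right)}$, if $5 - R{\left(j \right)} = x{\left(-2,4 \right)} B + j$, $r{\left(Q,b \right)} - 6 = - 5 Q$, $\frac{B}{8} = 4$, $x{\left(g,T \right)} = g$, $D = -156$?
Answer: $-12120$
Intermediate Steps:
$B = 32$ ($B = 8 \cdot 4 = 32$)
$r{\left(Q,b \right)} = 6 - 5 Q$
$s{\left(H \right)} = -46$ ($s{\left(H \right)} = 2 + 1 \left(6 - -10\right) \left(-3\right) = 2 + 1 \left(6 + 10\right) \left(-3\right) = 2 + 1 \cdot 16 \left(-3\right) = 2 + 16 \left(-3\right) = 2 - 48 = -46$)
$R{\left(j \right)} = 69 - j$ ($R{\left(j \right)} = 5 - \left(\left(-2\right) 32 + j\right) = 5 - \left(-64 + j\right) = 69 - j$)
$\left(D + s{\left(7 \right)}\right) R{\left(\left(-3\right) \left(-3\right) \right)} = \left(-156 - 46\right) \left(69 - \left(-3\right) \left(-3\right)\right) = - 202 \left(69 - 9\right) = \left(-202\right) 60 = -12120$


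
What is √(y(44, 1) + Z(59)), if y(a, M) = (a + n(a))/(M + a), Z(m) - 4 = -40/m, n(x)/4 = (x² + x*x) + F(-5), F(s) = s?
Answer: 2*√68147065/885 ≈ 18.656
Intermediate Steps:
n(x) = -20 + 8*x² (n(x) = 4*((x² + x*x) - 5) = 4*((x² + x²) - 5) = 4*(2*x² - 5) = 4*(-5 + 2*x²) = -20 + 8*x²)
Z(m) = 4 - 40/m
y(a, M) = (-20 + a + 8*a²)/(M + a) (y(a, M) = (a + (-20 + 8*a²))/(M + a) = (-20 + a + 8*a²)/(M + a))
√(y(44, 1) + Z(59)) = √((-20 + 44 + 8*44²)/(1 + 44) + (4 - 40/59)) = √((-20 + 44 + 8*1936)/45 + (4 - 40*1/59)) = √((-20 + 44 + 15488)/45 + (4 - 40/59)) = √((1/45)*15512 + 196/59) = √(15512/45 + 196/59) = √(924028/2655) = 2*√68147065/885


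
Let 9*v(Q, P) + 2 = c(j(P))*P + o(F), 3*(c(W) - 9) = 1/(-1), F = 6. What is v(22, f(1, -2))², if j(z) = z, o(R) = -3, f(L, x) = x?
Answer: 4489/729 ≈ 6.1578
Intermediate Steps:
c(W) = 26/3 (c(W) = 9 + (⅓)/(-1) = 9 + (⅓)*(-1) = 9 - ⅓ = 26/3)
v(Q, P) = -5/9 + 26*P/27 (v(Q, P) = -2/9 + (26*P/3 - 3)/9 = -2/9 + (-3 + 26*P/3)/9 = -2/9 + (-⅓ + 26*P/27) = -5/9 + 26*P/27)
v(22, f(1, -2))² = (-5/9 + (26/27)*(-2))² = (-5/9 - 52/27)² = (-67/27)² = 4489/729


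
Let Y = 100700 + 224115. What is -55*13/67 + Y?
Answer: 21761890/67 ≈ 3.2480e+5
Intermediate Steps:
Y = 324815
-55*13/67 + Y = -55*13/67 + 324815 = -715*1/67 + 324815 = -715/67 + 324815 = 21761890/67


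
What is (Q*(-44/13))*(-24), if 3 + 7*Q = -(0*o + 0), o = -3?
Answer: -3168/91 ≈ -34.813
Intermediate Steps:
Q = -3/7 (Q = -3/7 + (-(0*(-3) + 0))/7 = -3/7 + (-(0 + 0))/7 = -3/7 + (-1*0)/7 = -3/7 + (⅐)*0 = -3/7 + 0 = -3/7 ≈ -0.42857)
(Q*(-44/13))*(-24) = -(-132)/(7*13)*(-24) = -3/7*(-44/13)*(-24) = (132/91)*(-24) = -3168/91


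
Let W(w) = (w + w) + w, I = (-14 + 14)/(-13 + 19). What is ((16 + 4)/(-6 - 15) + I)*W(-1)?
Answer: 20/7 ≈ 2.8571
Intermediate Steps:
I = 0 (I = 0/6 = 0*(⅙) = 0)
W(w) = 3*w (W(w) = 2*w + w = 3*w)
((16 + 4)/(-6 - 15) + I)*W(-1) = ((16 + 4)/(-6 - 15) + 0)*(3*(-1)) = (20/(-21) + 0)*(-3) = (20*(-1/21) + 0)*(-3) = (-20/21 + 0)*(-3) = -20/21*(-3) = 20/7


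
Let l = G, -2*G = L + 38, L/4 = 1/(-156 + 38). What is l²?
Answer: 1254400/3481 ≈ 360.36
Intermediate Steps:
L = -2/59 (L = 4/(-156 + 38) = 4/(-118) = 4*(-1/118) = -2/59 ≈ -0.033898)
G = -1120/59 (G = -(-2/59 + 38)/2 = -½*2240/59 = -1120/59 ≈ -18.983)
l = -1120/59 ≈ -18.983
l² = (-1120/59)² = 1254400/3481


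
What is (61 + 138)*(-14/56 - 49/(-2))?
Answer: 19303/4 ≈ 4825.8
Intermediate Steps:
(61 + 138)*(-14/56 - 49/(-2)) = 199*(-14*1/56 - 49*(-½)) = 199*(-¼ + 49/2) = 199*(97/4) = 19303/4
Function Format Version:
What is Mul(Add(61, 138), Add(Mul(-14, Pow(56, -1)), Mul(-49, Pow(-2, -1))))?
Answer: Rational(19303, 4) ≈ 4825.8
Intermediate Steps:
Mul(Add(61, 138), Add(Mul(-14, Pow(56, -1)), Mul(-49, Pow(-2, -1)))) = Mul(199, Add(Mul(-14, Rational(1, 56)), Mul(-49, Rational(-1, 2)))) = Mul(199, Add(Rational(-1, 4), Rational(49, 2))) = Mul(199, Rational(97, 4)) = Rational(19303, 4)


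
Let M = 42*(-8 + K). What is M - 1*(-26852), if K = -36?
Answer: 25004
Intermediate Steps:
M = -1848 (M = 42*(-8 - 36) = 42*(-44) = -1848)
M - 1*(-26852) = -1848 - 1*(-26852) = -1848 + 26852 = 25004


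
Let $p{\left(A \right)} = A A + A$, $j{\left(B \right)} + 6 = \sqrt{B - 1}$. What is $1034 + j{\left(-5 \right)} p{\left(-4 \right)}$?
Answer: $962 + 12 i \sqrt{6} \approx 962.0 + 29.394 i$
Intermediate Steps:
$j{\left(B \right)} = -6 + \sqrt{-1 + B}$ ($j{\left(B \right)} = -6 + \sqrt{B - 1} = -6 + \sqrt{-1 + B}$)
$p{\left(A \right)} = A + A^{2}$ ($p{\left(A \right)} = A^{2} + A = A + A^{2}$)
$1034 + j{\left(-5 \right)} p{\left(-4 \right)} = 1034 + \left(-6 + \sqrt{-1 - 5}\right) \left(- 4 \left(1 - 4\right)\right) = 1034 + \left(-6 + \sqrt{-6}\right) \left(\left(-4\right) \left(-3\right)\right) = 1034 + \left(-6 + i \sqrt{6}\right) 12 = 1034 - \left(72 - 12 i \sqrt{6}\right) = 962 + 12 i \sqrt{6}$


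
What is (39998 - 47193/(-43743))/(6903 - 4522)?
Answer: 583226569/34717361 ≈ 16.799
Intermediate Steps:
(39998 - 47193/(-43743))/(6903 - 4522) = (39998 - 47193*(-1/43743))/2381 = (39998 + 15731/14581)*(1/2381) = (583226569/14581)*(1/2381) = 583226569/34717361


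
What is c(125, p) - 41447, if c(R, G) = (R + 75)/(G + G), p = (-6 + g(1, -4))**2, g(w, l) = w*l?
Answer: -41446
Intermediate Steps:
g(w, l) = l*w
p = 100 (p = (-6 - 4*1)**2 = (-6 - 4)**2 = (-10)**2 = 100)
c(R, G) = (75 + R)/(2*G) (c(R, G) = (75 + R)/((2*G)) = (75 + R)*(1/(2*G)) = (75 + R)/(2*G))
c(125, p) - 41447 = (1/2)*(75 + 125)/100 - 41447 = (1/2)*(1/100)*200 - 41447 = 1 - 41447 = -41446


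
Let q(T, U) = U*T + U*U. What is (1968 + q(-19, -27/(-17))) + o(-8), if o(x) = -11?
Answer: 557581/289 ≈ 1929.3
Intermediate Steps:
q(T, U) = U**2 + T*U (q(T, U) = T*U + U**2 = U**2 + T*U)
(1968 + q(-19, -27/(-17))) + o(-8) = (1968 + (-27/(-17))*(-19 - 27/(-17))) - 11 = (1968 + (-27*(-1/17))*(-19 - 27*(-1/17))) - 11 = (1968 + 27*(-19 + 27/17)/17) - 11 = (1968 + (27/17)*(-296/17)) - 11 = (1968 - 7992/289) - 11 = 560760/289 - 11 = 557581/289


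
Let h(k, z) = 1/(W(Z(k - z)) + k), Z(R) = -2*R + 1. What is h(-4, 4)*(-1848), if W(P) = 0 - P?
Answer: 88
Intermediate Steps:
Z(R) = 1 - 2*R
W(P) = -P
h(k, z) = 1/(-1 - 2*z + 3*k) (h(k, z) = 1/(-(1 - 2*(k - z)) + k) = 1/(-(1 + (-2*k + 2*z)) + k) = 1/(-(1 - 2*k + 2*z) + k) = 1/((-1 - 2*z + 2*k) + k) = 1/(-1 - 2*z + 3*k))
h(-4, 4)*(-1848) = -1848/(-1 - 2*4 + 3*(-4)) = -1848/(-1 - 8 - 12) = -1848/(-21) = -1/21*(-1848) = 88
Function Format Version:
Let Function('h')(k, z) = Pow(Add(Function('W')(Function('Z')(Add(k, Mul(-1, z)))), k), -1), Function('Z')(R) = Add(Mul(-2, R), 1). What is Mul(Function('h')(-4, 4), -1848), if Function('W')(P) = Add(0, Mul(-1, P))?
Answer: 88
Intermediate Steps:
Function('Z')(R) = Add(1, Mul(-2, R))
Function('W')(P) = Mul(-1, P)
Function('h')(k, z) = Pow(Add(-1, Mul(-2, z), Mul(3, k)), -1) (Function('h')(k, z) = Pow(Add(Mul(-1, Add(1, Mul(-2, Add(k, Mul(-1, z))))), k), -1) = Pow(Add(Mul(-1, Add(1, Add(Mul(-2, k), Mul(2, z)))), k), -1) = Pow(Add(Mul(-1, Add(1, Mul(-2, k), Mul(2, z))), k), -1) = Pow(Add(Add(-1, Mul(-2, z), Mul(2, k)), k), -1) = Pow(Add(-1, Mul(-2, z), Mul(3, k)), -1))
Mul(Function('h')(-4, 4), -1848) = Mul(Pow(Add(-1, Mul(-2, 4), Mul(3, -4)), -1), -1848) = Mul(Pow(Add(-1, -8, -12), -1), -1848) = Mul(Pow(-21, -1), -1848) = Mul(Rational(-1, 21), -1848) = 88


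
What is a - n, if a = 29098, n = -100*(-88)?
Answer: 20298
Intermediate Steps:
n = 8800
a - n = 29098 - 1*8800 = 29098 - 8800 = 20298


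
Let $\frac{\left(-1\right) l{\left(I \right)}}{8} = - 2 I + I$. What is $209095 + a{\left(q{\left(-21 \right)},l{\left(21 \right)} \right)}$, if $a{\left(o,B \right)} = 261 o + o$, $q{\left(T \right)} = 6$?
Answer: $210667$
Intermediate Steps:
$l{\left(I \right)} = 8 I$ ($l{\left(I \right)} = - 8 \left(- 2 I + I\right) = - 8 \left(- I\right) = 8 I$)
$a{\left(o,B \right)} = 262 o$
$209095 + a{\left(q{\left(-21 \right)},l{\left(21 \right)} \right)} = 209095 + 262 \cdot 6 = 209095 + 1572 = 210667$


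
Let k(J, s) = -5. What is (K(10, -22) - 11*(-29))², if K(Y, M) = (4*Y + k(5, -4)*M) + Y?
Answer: 229441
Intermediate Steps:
K(Y, M) = -5*M + 5*Y (K(Y, M) = (4*Y - 5*M) + Y = (-5*M + 4*Y) + Y = -5*M + 5*Y)
(K(10, -22) - 11*(-29))² = ((-5*(-22) + 5*10) - 11*(-29))² = ((110 + 50) + 319)² = (160 + 319)² = 479² = 229441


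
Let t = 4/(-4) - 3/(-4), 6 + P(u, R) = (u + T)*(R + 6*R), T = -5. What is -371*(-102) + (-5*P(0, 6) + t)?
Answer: 155687/4 ≈ 38922.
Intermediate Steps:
P(u, R) = -6 + 7*R*(-5 + u) (P(u, R) = -6 + (u - 5)*(R + 6*R) = -6 + (-5 + u)*(7*R) = -6 + 7*R*(-5 + u))
t = -¼ (t = 4*(-¼) - 3*(-¼) = -1 + ¾ = -¼ ≈ -0.25000)
-371*(-102) + (-5*P(0, 6) + t) = -371*(-102) + (-5*(-6 - 35*6 + 7*6*0) - ¼) = 37842 + (-5*(-6 - 210 + 0) - ¼) = 37842 + (-5*(-216) - ¼) = 37842 + (1080 - ¼) = 37842 + 4319/4 = 155687/4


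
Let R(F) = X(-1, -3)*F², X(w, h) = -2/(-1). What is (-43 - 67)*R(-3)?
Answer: -1980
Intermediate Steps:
X(w, h) = 2 (X(w, h) = -2*(-1) = 2)
R(F) = 2*F²
(-43 - 67)*R(-3) = (-43 - 67)*(2*(-3)²) = -220*9 = -110*18 = -1980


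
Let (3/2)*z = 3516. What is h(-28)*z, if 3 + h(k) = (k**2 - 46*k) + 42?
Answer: 4948184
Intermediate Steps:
z = 2344 (z = (2/3)*3516 = 2344)
h(k) = 39 + k**2 - 46*k (h(k) = -3 + ((k**2 - 46*k) + 42) = -3 + (42 + k**2 - 46*k) = 39 + k**2 - 46*k)
h(-28)*z = (39 + (-28)**2 - 46*(-28))*2344 = (39 + 784 + 1288)*2344 = 2111*2344 = 4948184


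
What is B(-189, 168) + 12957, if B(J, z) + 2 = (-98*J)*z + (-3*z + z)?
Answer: 3124315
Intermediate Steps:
B(J, z) = -2 - 2*z - 98*J*z (B(J, z) = -2 + ((-98*J)*z + (-3*z + z)) = -2 + (-98*J*z - 2*z) = -2 + (-2*z - 98*J*z) = -2 - 2*z - 98*J*z)
B(-189, 168) + 12957 = (-2 - 2*168 - 98*(-189)*168) + 12957 = (-2 - 336 + 3111696) + 12957 = 3111358 + 12957 = 3124315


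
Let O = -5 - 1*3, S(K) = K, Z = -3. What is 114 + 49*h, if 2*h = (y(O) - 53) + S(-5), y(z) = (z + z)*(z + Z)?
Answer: 3005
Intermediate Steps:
O = -8 (O = -5 - 3 = -8)
y(z) = 2*z*(-3 + z) (y(z) = (z + z)*(z - 3) = (2*z)*(-3 + z) = 2*z*(-3 + z))
h = 59 (h = ((2*(-8)*(-3 - 8) - 53) - 5)/2 = ((2*(-8)*(-11) - 53) - 5)/2 = ((176 - 53) - 5)/2 = (123 - 5)/2 = (1/2)*118 = 59)
114 + 49*h = 114 + 49*59 = 114 + 2891 = 3005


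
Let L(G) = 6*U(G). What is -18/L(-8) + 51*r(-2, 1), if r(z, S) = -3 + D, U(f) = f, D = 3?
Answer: 3/8 ≈ 0.37500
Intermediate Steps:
L(G) = 6*G
r(z, S) = 0 (r(z, S) = -3 + 3 = 0)
-18/L(-8) + 51*r(-2, 1) = -18/(6*(-8)) + 51*0 = -18/(-48) + 0 = -18*(-1/48) + 0 = 3/8 + 0 = 3/8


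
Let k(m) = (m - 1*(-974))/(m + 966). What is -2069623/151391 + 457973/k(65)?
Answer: 71480162808436/157295249 ≈ 4.5443e+5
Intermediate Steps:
k(m) = (974 + m)/(966 + m) (k(m) = (m + 974)/(966 + m) = (974 + m)/(966 + m))
-2069623/151391 + 457973/k(65) = -2069623/151391 + 457973/(((974 + 65)/(966 + 65))) = -2069623*1/151391 + 457973/((1039/1031)) = -2069623/151391 + 457973/(((1/1031)*1039)) = -2069623/151391 + 457973/(1039/1031) = -2069623/151391 + 457973*(1031/1039) = -2069623/151391 + 472170163/1039 = 71480162808436/157295249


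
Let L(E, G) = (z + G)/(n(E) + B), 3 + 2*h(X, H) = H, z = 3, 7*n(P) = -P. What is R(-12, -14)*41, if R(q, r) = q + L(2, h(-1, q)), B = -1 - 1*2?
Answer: -20049/46 ≈ -435.85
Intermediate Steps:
B = -3 (B = -1 - 2 = -3)
n(P) = -P/7 (n(P) = (-P)/7 = -P/7)
h(X, H) = -3/2 + H/2
L(E, G) = (3 + G)/(-3 - E/7) (L(E, G) = (3 + G)/(-E/7 - 3) = (3 + G)/(-3 - E/7))
R(q, r) = -21/46 + 39*q/46 (R(q, r) = q + 7*(-3 - (-3/2 + q/2))/(21 + 2) = q + 7*(-3 + (3/2 - q/2))/23 = q + 7*(1/23)*(-3/2 - q/2) = q + (-21/46 - 7*q/46) = -21/46 + 39*q/46)
R(-12, -14)*41 = (-21/46 + (39/46)*(-12))*41 = (-21/46 - 234/23)*41 = -489/46*41 = -20049/46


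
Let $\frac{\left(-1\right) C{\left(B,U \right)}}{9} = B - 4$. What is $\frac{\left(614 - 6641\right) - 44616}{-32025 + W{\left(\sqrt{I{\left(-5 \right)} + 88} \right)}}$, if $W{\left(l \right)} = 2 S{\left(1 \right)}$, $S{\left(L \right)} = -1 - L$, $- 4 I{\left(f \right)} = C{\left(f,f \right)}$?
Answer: $\frac{50643}{32029} \approx 1.5812$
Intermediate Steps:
$C{\left(B,U \right)} = 36 - 9 B$ ($C{\left(B,U \right)} = - 9 \left(B - 4\right) = - 9 \left(-4 + B\right) = 36 - 9 B$)
$I{\left(f \right)} = -9 + \frac{9 f}{4}$ ($I{\left(f \right)} = - \frac{36 - 9 f}{4} = -9 + \frac{9 f}{4}$)
$W{\left(l \right)} = -4$ ($W{\left(l \right)} = 2 \left(-1 - 1\right) = 2 \left(-2\right) = -4$)
$\frac{\left(614 - 6641\right) - 44616}{-32025 + W{\left(\sqrt{I{\left(-5 \right)} + 88} \right)}} = \frac{\left(614 - 6641\right) - 44616}{-32025 - 4} = \frac{-6027 - 44616}{-32029} = \left(-50643\right) \left(- \frac{1}{32029}\right) = \frac{50643}{32029}$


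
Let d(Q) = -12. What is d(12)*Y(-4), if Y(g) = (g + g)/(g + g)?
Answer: -12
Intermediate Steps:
Y(g) = 1 (Y(g) = (2*g)/((2*g)) = (2*g)*(1/(2*g)) = 1)
d(12)*Y(-4) = -12*1 = -12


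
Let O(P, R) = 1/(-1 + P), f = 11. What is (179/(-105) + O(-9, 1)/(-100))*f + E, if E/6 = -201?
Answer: -25719569/21000 ≈ -1224.7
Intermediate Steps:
E = -1206 (E = 6*(-201) = -1206)
(179/(-105) + O(-9, 1)/(-100))*f + E = (179/(-105) + 1/(-1 - 9*(-100)))*11 - 1206 = (179*(-1/105) - 1/100/(-10))*11 - 1206 = (-179/105 - 1/10*(-1/100))*11 - 1206 = (-179/105 + 1/1000)*11 - 1206 = -35779/21000*11 - 1206 = -393569/21000 - 1206 = -25719569/21000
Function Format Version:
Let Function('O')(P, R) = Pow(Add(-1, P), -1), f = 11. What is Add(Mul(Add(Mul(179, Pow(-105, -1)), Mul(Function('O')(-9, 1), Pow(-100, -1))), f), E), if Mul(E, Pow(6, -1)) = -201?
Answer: Rational(-25719569, 21000) ≈ -1224.7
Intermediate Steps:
E = -1206 (E = Mul(6, -201) = -1206)
Add(Mul(Add(Mul(179, Pow(-105, -1)), Mul(Function('O')(-9, 1), Pow(-100, -1))), f), E) = Add(Mul(Add(Mul(179, Pow(-105, -1)), Mul(Pow(Add(-1, -9), -1), Pow(-100, -1))), 11), -1206) = Add(Mul(Add(Mul(179, Rational(-1, 105)), Mul(Pow(-10, -1), Rational(-1, 100))), 11), -1206) = Add(Mul(Add(Rational(-179, 105), Mul(Rational(-1, 10), Rational(-1, 100))), 11), -1206) = Add(Mul(Add(Rational(-179, 105), Rational(1, 1000)), 11), -1206) = Add(Mul(Rational(-35779, 21000), 11), -1206) = Add(Rational(-393569, 21000), -1206) = Rational(-25719569, 21000)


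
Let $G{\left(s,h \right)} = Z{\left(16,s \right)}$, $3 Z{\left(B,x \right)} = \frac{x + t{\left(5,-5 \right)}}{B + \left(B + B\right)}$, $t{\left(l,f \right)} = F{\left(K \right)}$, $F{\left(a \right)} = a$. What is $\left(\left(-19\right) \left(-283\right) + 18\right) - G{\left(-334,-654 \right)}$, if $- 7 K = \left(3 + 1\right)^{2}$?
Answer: $\frac{2720257}{504} \approx 5397.3$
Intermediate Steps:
$K = - \frac{16}{7}$ ($K = - \frac{\left(3 + 1\right)^{2}}{7} = - \frac{4^{2}}{7} = \left(- \frac{1}{7}\right) 16 = - \frac{16}{7} \approx -2.2857$)
$t{\left(l,f \right)} = - \frac{16}{7}$
$Z{\left(B,x \right)} = \frac{- \frac{16}{7} + x}{9 B}$ ($Z{\left(B,x \right)} = \frac{\left(x - \frac{16}{7}\right) \frac{1}{B + \left(B + B\right)}}{3} = \frac{\left(- \frac{16}{7} + x\right) \frac{1}{B + 2 B}}{3} = \frac{\left(- \frac{16}{7} + x\right) \frac{1}{3 B}}{3} = \frac{\frac{1}{3} \frac{1}{B} \left(- \frac{16}{7} + x\right)}{3} = \frac{- \frac{16}{7} + x}{9 B}$)
$G{\left(s,h \right)} = - \frac{1}{63} + \frac{s}{144}$ ($G{\left(s,h \right)} = \frac{-16 + 7 s}{63 \cdot 16} = \frac{1}{63} \cdot \frac{1}{16} \left(-16 + 7 s\right) = - \frac{1}{63} + \frac{s}{144}$)
$\left(\left(-19\right) \left(-283\right) + 18\right) - G{\left(-334,-654 \right)} = \left(\left(-19\right) \left(-283\right) + 18\right) - \left(- \frac{1}{63} + \frac{1}{144} \left(-334\right)\right) = \left(5377 + 18\right) - \left(- \frac{1}{63} - \frac{167}{72}\right) = 5395 - - \frac{1177}{504} = 5395 + \frac{1177}{504} = \frac{2720257}{504}$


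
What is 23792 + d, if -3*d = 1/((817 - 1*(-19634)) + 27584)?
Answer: 3428546159/144105 ≈ 23792.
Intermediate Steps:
d = -1/144105 (d = -1/(3*((817 - 1*(-19634)) + 27584)) = -1/(3*((817 + 19634) + 27584)) = -1/(3*(20451 + 27584)) = -⅓/48035 = -⅓*1/48035 = -1/144105 ≈ -6.9394e-6)
23792 + d = 23792 - 1/144105 = 3428546159/144105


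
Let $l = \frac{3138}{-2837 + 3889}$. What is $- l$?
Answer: $- \frac{1569}{526} \approx -2.9829$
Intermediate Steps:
$l = \frac{1569}{526}$ ($l = \frac{3138}{1052} = 3138 \cdot \frac{1}{1052} = \frac{1569}{526} \approx 2.9829$)
$- l = \left(-1\right) \frac{1569}{526} = - \frac{1569}{526}$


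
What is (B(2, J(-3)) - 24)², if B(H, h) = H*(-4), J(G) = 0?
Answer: 1024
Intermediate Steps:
B(H, h) = -4*H
(B(2, J(-3)) - 24)² = (-4*2 - 24)² = (-8 - 24)² = (-32)² = 1024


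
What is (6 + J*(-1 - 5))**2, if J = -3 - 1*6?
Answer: 3600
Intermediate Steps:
J = -9 (J = -3 - 6 = -9)
(6 + J*(-1 - 5))**2 = (6 - 9*(-1 - 5))**2 = (6 - 9*(-6))**2 = (6 + 54)**2 = 60**2 = 3600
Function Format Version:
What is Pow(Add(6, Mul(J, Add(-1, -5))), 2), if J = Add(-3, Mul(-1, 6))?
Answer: 3600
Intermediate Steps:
J = -9 (J = Add(-3, -6) = -9)
Pow(Add(6, Mul(J, Add(-1, -5))), 2) = Pow(Add(6, Mul(-9, Add(-1, -5))), 2) = Pow(Add(6, Mul(-9, -6)), 2) = Pow(Add(6, 54), 2) = Pow(60, 2) = 3600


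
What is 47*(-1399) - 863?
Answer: -66616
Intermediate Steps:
47*(-1399) - 863 = -65753 - 863 = -66616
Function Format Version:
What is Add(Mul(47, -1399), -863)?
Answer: -66616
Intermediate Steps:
Add(Mul(47, -1399), -863) = Add(-65753, -863) = -66616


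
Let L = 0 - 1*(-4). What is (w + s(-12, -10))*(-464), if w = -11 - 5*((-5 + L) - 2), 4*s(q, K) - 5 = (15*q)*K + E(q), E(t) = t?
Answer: -209844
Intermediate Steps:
L = 4 (L = 0 + 4 = 4)
s(q, K) = 5/4 + q/4 + 15*K*q/4 (s(q, K) = 5/4 + ((15*q)*K + q)/4 = 5/4 + (15*K*q + q)/4 = 5/4 + (q + 15*K*q)/4 = 5/4 + (q/4 + 15*K*q/4) = 5/4 + q/4 + 15*K*q/4)
w = 4 (w = -11 - 5*((-5 + 4) - 2) = -11 - 5*(-1 - 2) = -11 - 5*(-3) = -11 + 15 = 4)
(w + s(-12, -10))*(-464) = (4 + (5/4 + (¼)*(-12) + (15/4)*(-10)*(-12)))*(-464) = (4 + (5/4 - 3 + 450))*(-464) = (4 + 1793/4)*(-464) = (1809/4)*(-464) = -209844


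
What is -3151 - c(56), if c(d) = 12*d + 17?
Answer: -3840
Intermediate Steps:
c(d) = 17 + 12*d
-3151 - c(56) = -3151 - (17 + 12*56) = -3151 - (17 + 672) = -3151 - 1*689 = -3151 - 689 = -3840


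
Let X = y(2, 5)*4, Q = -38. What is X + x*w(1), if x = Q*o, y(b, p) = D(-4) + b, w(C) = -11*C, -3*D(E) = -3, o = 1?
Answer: 430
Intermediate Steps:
D(E) = 1 (D(E) = -1/3*(-3) = 1)
y(b, p) = 1 + b
X = 12 (X = (1 + 2)*4 = 3*4 = 12)
x = -38 (x = -38*1 = -38)
X + x*w(1) = 12 - (-418) = 12 - 38*(-11) = 12 + 418 = 430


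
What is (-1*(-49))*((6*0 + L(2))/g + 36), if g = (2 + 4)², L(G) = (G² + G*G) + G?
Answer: 31997/18 ≈ 1777.6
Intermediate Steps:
L(G) = G + 2*G² (L(G) = (G² + G²) + G = 2*G² + G = G + 2*G²)
g = 36 (g = 6² = 36)
(-1*(-49))*((6*0 + L(2))/g + 36) = (-1*(-49))*((6*0 + 2*(1 + 2*2))/36 + 36) = 49*((0 + 2*(1 + 4))*(1/36) + 36) = 49*((0 + 2*5)*(1/36) + 36) = 49*((0 + 10)*(1/36) + 36) = 49*(10*(1/36) + 36) = 49*(5/18 + 36) = 49*(653/18) = 31997/18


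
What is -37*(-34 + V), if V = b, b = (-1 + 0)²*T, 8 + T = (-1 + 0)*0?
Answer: 1554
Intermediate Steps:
T = -8 (T = -8 + (-1 + 0)*0 = -8 - 1*0 = -8 + 0 = -8)
b = -8 (b = (-1 + 0)²*(-8) = (-1)²*(-8) = 1*(-8) = -8)
V = -8
-37*(-34 + V) = -37*(-34 - 8) = -37*(-42) = 1554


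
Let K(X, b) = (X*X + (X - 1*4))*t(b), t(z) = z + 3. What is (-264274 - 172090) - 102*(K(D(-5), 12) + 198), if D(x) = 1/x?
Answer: -2250976/5 ≈ -4.5020e+5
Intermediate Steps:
t(z) = 3 + z
K(X, b) = (3 + b)*(-4 + X + X²) (K(X, b) = (X*X + (X - 1*4))*(3 + b) = (X² + (X - 4))*(3 + b) = (X² + (-4 + X))*(3 + b) = (-4 + X + X²)*(3 + b) = (3 + b)*(-4 + X + X²))
(-264274 - 172090) - 102*(K(D(-5), 12) + 198) = (-264274 - 172090) - 102*((3 + 12)*(-4 + 1/(-5) + (1/(-5))²) + 198) = -436364 - 102*(15*(-4 - ⅕ + (-⅕)²) + 198) = -436364 - 102*(15*(-4 - ⅕ + 1/25) + 198) = -436364 - 102*(15*(-104/25) + 198) = -436364 - 102*(-312/5 + 198) = -436364 - 102*678/5 = -436364 - 69156/5 = -2250976/5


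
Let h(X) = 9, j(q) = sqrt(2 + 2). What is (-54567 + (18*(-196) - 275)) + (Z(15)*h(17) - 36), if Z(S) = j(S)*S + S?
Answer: -58001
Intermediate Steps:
j(q) = 2 (j(q) = sqrt(4) = 2)
Z(S) = 3*S (Z(S) = 2*S + S = 3*S)
(-54567 + (18*(-196) - 275)) + (Z(15)*h(17) - 36) = (-54567 + (18*(-196) - 275)) + ((3*15)*9 - 36) = (-54567 + (-3528 - 275)) + (45*9 - 36) = (-54567 - 3803) + (405 - 36) = -58370 + 369 = -58001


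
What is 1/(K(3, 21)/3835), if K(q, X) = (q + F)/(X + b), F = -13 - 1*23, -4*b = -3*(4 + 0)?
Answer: -30680/11 ≈ -2789.1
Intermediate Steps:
b = 3 (b = -(-3)*(4 + 0)/4 = -(-3)*4/4 = -¼*(-12) = 3)
F = -36 (F = -13 - 23 = -36)
K(q, X) = (-36 + q)/(3 + X) (K(q, X) = (q - 36)/(X + 3) = (-36 + q)/(3 + X))
1/(K(3, 21)/3835) = 1/(((-36 + 3)/(3 + 21))/3835) = 1/((-33/24)*(1/3835)) = 1/(((1/24)*(-33))*(1/3835)) = 1/(-11/8*1/3835) = 1/(-11/30680) = -30680/11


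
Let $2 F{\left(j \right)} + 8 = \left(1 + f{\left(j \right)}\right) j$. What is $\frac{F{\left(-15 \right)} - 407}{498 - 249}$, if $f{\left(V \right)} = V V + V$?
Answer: $- \frac{1329}{166} \approx -8.006$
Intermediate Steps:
$f{\left(V \right)} = V + V^{2}$ ($f{\left(V \right)} = V^{2} + V = V + V^{2}$)
$F{\left(j \right)} = -4 + \frac{j \left(1 + j \left(1 + j\right)\right)}{2}$ ($F{\left(j \right)} = -4 + \frac{\left(1 + j \left(1 + j\right)\right) j}{2} = -4 + \frac{j \left(1 + j \left(1 + j\right)\right)}{2}$)
$\frac{F{\left(-15 \right)} - 407}{498 - 249} = \frac{\left(-4 + \frac{1}{2} \left(-15\right) + \frac{\left(-15\right)^{2} \left(1 - 15\right)}{2}\right) - 407}{498 - 249} = \frac{\left(-4 - \frac{15}{2} + \frac{1}{2} \cdot 225 \left(-14\right)\right) - 407}{249} = \left(\left(-4 - \frac{15}{2} - 1575\right) - 407\right) \frac{1}{249} = \left(- \frac{3173}{2} - 407\right) \frac{1}{249} = \left(- \frac{3987}{2}\right) \frac{1}{249} = - \frac{1329}{166}$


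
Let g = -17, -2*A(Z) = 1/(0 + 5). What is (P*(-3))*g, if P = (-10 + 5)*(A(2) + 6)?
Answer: -3009/2 ≈ -1504.5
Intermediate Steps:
A(Z) = -⅒ (A(Z) = -1/(2*(0 + 5)) = -½/5 = -½*⅕ = -⅒)
P = -59/2 (P = (-10 + 5)*(-⅒ + 6) = -5*59/10 = -59/2 ≈ -29.500)
(P*(-3))*g = -59/2*(-3)*(-17) = (177/2)*(-17) = -3009/2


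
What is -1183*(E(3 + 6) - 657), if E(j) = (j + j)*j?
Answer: 585585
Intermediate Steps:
E(j) = 2*j² (E(j) = (2*j)*j = 2*j²)
-1183*(E(3 + 6) - 657) = -1183*(2*(3 + 6)² - 657) = -1183*(2*9² - 657) = -1183*(2*81 - 657) = -1183*(162 - 657) = -1183*(-495) = 585585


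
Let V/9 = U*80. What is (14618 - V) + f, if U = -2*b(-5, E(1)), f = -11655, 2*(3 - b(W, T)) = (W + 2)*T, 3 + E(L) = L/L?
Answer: 2963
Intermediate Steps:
E(L) = -2 (E(L) = -3 + L/L = -3 + 1 = -2)
b(W, T) = 3 - T*(2 + W)/2 (b(W, T) = 3 - (W + 2)*T/2 = 3 - (2 + W)*T/2 = 3 - T*(2 + W)/2)
U = 0 (U = -2*(3 - 1*(-2) - 1/2*(-2)*(-5)) = -2*(3 + 2 - 5) = -2*0 = 0)
V = 0 (V = 9*(0*80) = 9*0 = 0)
(14618 - V) + f = (14618 - 1*0) - 11655 = (14618 + 0) - 11655 = 14618 - 11655 = 2963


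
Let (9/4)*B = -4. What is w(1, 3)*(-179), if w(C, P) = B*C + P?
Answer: -1969/9 ≈ -218.78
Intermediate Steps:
B = -16/9 (B = (4/9)*(-4) = -16/9 ≈ -1.7778)
w(C, P) = P - 16*C/9 (w(C, P) = -16*C/9 + P = P - 16*C/9)
w(1, 3)*(-179) = (3 - 16/9*1)*(-179) = (3 - 16/9)*(-179) = (11/9)*(-179) = -1969/9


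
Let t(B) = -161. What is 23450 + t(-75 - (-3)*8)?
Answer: 23289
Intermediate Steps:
23450 + t(-75 - (-3)*8) = 23450 - 161 = 23289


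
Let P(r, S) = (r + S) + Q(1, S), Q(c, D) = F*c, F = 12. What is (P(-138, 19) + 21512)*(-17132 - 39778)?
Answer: -1218158550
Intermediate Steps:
Q(c, D) = 12*c
P(r, S) = 12 + S + r (P(r, S) = (r + S) + 12*1 = (S + r) + 12 = 12 + S + r)
(P(-138, 19) + 21512)*(-17132 - 39778) = ((12 + 19 - 138) + 21512)*(-17132 - 39778) = (-107 + 21512)*(-56910) = 21405*(-56910) = -1218158550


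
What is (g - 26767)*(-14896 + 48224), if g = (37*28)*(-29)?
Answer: -1893397008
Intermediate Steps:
g = -30044 (g = 1036*(-29) = -30044)
(g - 26767)*(-14896 + 48224) = (-30044 - 26767)*(-14896 + 48224) = -56811*33328 = -1893397008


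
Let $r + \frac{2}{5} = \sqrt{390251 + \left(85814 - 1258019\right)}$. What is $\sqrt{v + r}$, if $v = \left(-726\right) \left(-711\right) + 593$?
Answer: $\frac{\sqrt{12919465 + 25 i \sqrt{781954}}}{5} \approx 718.87 + 0.61505 i$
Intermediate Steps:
$r = - \frac{2}{5} + i \sqrt{781954}$ ($r = - \frac{2}{5} + \sqrt{390251 + \left(85814 - 1258019\right)} = - \frac{2}{5} + \sqrt{390251 - 1172205} = - \frac{2}{5} + \sqrt{-781954} = - \frac{2}{5} + i \sqrt{781954} \approx -0.4 + 884.28 i$)
$v = 516779$ ($v = 516186 + 593 = 516779$)
$\sqrt{v + r} = \sqrt{516779 - \left(\frac{2}{5} - i \sqrt{781954}\right)} = \sqrt{\frac{2583893}{5} + i \sqrt{781954}}$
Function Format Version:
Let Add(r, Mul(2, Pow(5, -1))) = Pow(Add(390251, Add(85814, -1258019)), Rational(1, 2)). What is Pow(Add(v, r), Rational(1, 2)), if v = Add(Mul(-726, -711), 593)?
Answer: Mul(Rational(1, 5), Pow(Add(12919465, Mul(25, I, Pow(781954, Rational(1, 2)))), Rational(1, 2))) ≈ Add(718.87, Mul(0.61505, I))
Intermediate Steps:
r = Add(Rational(-2, 5), Mul(I, Pow(781954, Rational(1, 2)))) (r = Add(Rational(-2, 5), Pow(Add(390251, Add(85814, -1258019)), Rational(1, 2))) = Add(Rational(-2, 5), Pow(Add(390251, -1172205), Rational(1, 2))) = Add(Rational(-2, 5), Pow(-781954, Rational(1, 2))) = Add(Rational(-2, 5), Mul(I, Pow(781954, Rational(1, 2)))) ≈ Add(-0.40000, Mul(884.28, I)))
v = 516779 (v = Add(516186, 593) = 516779)
Pow(Add(v, r), Rational(1, 2)) = Pow(Add(516779, Add(Rational(-2, 5), Mul(I, Pow(781954, Rational(1, 2))))), Rational(1, 2)) = Pow(Add(Rational(2583893, 5), Mul(I, Pow(781954, Rational(1, 2)))), Rational(1, 2))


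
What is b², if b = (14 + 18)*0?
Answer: 0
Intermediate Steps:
b = 0 (b = 32*0 = 0)
b² = 0² = 0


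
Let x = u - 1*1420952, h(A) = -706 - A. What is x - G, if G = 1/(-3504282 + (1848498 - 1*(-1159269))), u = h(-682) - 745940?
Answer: -1075906297739/496515 ≈ -2.1669e+6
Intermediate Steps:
u = -745964 (u = (-706 - 1*(-682)) - 745940 = (-706 + 682) - 745940 = -24 - 745940 = -745964)
x = -2166916 (x = -745964 - 1*1420952 = -745964 - 1420952 = -2166916)
G = -1/496515 (G = 1/(-3504282 + (1848498 + 1159269)) = 1/(-3504282 + 3007767) = 1/(-496515) = -1/496515 ≈ -2.0140e-6)
x - G = -2166916 - 1*(-1/496515) = -2166916 + 1/496515 = -1075906297739/496515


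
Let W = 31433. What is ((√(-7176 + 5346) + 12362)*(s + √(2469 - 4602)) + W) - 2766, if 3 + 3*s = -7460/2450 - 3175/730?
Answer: 28667 - (12362 + I*√1830)*(371801 - 321930*I*√237)/107310 ≈ -16140.0 + 5.7078e+5*I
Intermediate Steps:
s = -371801/107310 (s = -1 + (-7460/2450 - 3175/730)/3 = -1 + (-7460*1/2450 - 3175*1/730)/3 = -1 + (-746/245 - 635/146)/3 = -1 + (⅓)*(-264491/35770) = -1 - 264491/107310 = -371801/107310 ≈ -3.4647)
((√(-7176 + 5346) + 12362)*(s + √(2469 - 4602)) + W) - 2766 = ((√(-7176 + 5346) + 12362)*(-371801/107310 + √(2469 - 4602)) + 31433) - 2766 = ((√(-1830) + 12362)*(-371801/107310 + √(-2133)) + 31433) - 2766 = ((I*√1830 + 12362)*(-371801/107310 + 3*I*√237) + 31433) - 2766 = ((12362 + I*√1830)*(-371801/107310 + 3*I*√237) + 31433) - 2766 = (31433 + (12362 + I*√1830)*(-371801/107310 + 3*I*√237)) - 2766 = 28667 + (12362 + I*√1830)*(-371801/107310 + 3*I*√237)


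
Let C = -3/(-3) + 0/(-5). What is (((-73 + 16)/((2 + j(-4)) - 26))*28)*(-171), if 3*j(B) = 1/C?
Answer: -818748/71 ≈ -11532.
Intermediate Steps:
C = 1 (C = -3*(-⅓) + 0*(-⅕) = 1 + 0 = 1)
j(B) = ⅓ (j(B) = (⅓)/1 = (⅓)*1 = ⅓)
(((-73 + 16)/((2 + j(-4)) - 26))*28)*(-171) = (((-73 + 16)/((2 + ⅓) - 26))*28)*(-171) = (-57/(7/3 - 26)*28)*(-171) = (-57/(-71/3)*28)*(-171) = (-57*(-3/71)*28)*(-171) = ((171/71)*28)*(-171) = (4788/71)*(-171) = -818748/71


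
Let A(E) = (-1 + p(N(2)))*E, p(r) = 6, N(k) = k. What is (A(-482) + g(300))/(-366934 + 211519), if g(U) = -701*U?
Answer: 42542/31083 ≈ 1.3687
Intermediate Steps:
A(E) = 5*E (A(E) = (-1 + 6)*E = 5*E)
(A(-482) + g(300))/(-366934 + 211519) = (5*(-482) - 701*300)/(-366934 + 211519) = (-2410 - 210300)/(-155415) = -212710*(-1/155415) = 42542/31083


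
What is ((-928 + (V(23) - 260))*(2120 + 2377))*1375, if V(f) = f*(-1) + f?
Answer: -7345849500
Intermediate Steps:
V(f) = 0 (V(f) = -f + f = 0)
((-928 + (V(23) - 260))*(2120 + 2377))*1375 = ((-928 + (0 - 260))*(2120 + 2377))*1375 = ((-928 - 260)*4497)*1375 = -1188*4497*1375 = -5342436*1375 = -7345849500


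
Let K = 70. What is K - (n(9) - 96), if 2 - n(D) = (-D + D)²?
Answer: 164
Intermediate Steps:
n(D) = 2 (n(D) = 2 - (-D + D)² = 2 - 1*0² = 2 - 1*0 = 2 + 0 = 2)
K - (n(9) - 96) = 70 - (2 - 96) = 70 - 1*(-94) = 70 + 94 = 164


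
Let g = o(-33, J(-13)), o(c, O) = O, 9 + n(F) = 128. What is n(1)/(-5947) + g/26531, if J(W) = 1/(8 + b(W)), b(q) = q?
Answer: -15791892/788899285 ≈ -0.020018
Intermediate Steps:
n(F) = 119 (n(F) = -9 + 128 = 119)
J(W) = 1/(8 + W)
g = -⅕ (g = 1/(8 - 13) = 1/(-5) = -⅕ ≈ -0.20000)
n(1)/(-5947) + g/26531 = 119/(-5947) - ⅕/26531 = 119*(-1/5947) - ⅕*1/26531 = -119/5947 - 1/132655 = -15791892/788899285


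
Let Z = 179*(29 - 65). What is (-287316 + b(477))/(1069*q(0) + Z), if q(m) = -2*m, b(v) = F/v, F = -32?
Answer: 34262441/768447 ≈ 44.587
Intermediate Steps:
b(v) = -32/v
Z = -6444 (Z = 179*(-36) = -6444)
(-287316 + b(477))/(1069*q(0) + Z) = (-287316 - 32/477)/(1069*(-2*0) - 6444) = (-287316 - 32*1/477)/(1069*0 - 6444) = (-287316 - 32/477)/(0 - 6444) = -137049764/477/(-6444) = -137049764/477*(-1/6444) = 34262441/768447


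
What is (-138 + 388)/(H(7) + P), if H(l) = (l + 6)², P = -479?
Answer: -25/31 ≈ -0.80645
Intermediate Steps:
H(l) = (6 + l)²
(-138 + 388)/(H(7) + P) = (-138 + 388)/((6 + 7)² - 479) = 250/(13² - 479) = 250/(169 - 479) = 250/(-310) = 250*(-1/310) = -25/31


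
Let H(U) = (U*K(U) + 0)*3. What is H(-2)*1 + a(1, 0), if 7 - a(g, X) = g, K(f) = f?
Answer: 18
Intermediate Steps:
a(g, X) = 7 - g
H(U) = 3*U² (H(U) = (U*U + 0)*3 = (U² + 0)*3 = U²*3 = 3*U²)
H(-2)*1 + a(1, 0) = (3*(-2)²)*1 + (7 - 1*1) = (3*4)*1 + (7 - 1) = 12*1 + 6 = 12 + 6 = 18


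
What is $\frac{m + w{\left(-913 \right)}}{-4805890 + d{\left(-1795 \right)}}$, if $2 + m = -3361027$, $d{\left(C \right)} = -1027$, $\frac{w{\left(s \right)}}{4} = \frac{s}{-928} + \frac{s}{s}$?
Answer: $\frac{779756887}{1115204744} \approx 0.69921$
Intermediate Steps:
$w{\left(s \right)} = 4 - \frac{s}{232}$ ($w{\left(s \right)} = 4 \left(\frac{s}{-928} + \frac{s}{s}\right) = 4 \left(s \left(- \frac{1}{928}\right) + 1\right) = 4 \left(- \frac{s}{928} + 1\right) = 4 \left(1 - \frac{s}{928}\right) = 4 - \frac{s}{232}$)
$m = -3361029$ ($m = -2 - 3361027 = -3361029$)
$\frac{m + w{\left(-913 \right)}}{-4805890 + d{\left(-1795 \right)}} = \frac{-3361029 + \left(4 - - \frac{913}{232}\right)}{-4805890 - 1027} = \frac{-3361029 + \left(4 + \frac{913}{232}\right)}{-4806917} = \left(-3361029 + \frac{1841}{232}\right) \left(- \frac{1}{4806917}\right) = \left(- \frac{779756887}{232}\right) \left(- \frac{1}{4806917}\right) = \frac{779756887}{1115204744}$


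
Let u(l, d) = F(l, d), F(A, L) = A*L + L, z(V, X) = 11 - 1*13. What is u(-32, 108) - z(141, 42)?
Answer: -3346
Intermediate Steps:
z(V, X) = -2 (z(V, X) = 11 - 13 = -2)
F(A, L) = L + A*L
u(l, d) = d*(1 + l)
u(-32, 108) - z(141, 42) = 108*(1 - 32) - 1*(-2) = 108*(-31) + 2 = -3348 + 2 = -3346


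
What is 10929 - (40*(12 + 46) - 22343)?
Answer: 30952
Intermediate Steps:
10929 - (40*(12 + 46) - 22343) = 10929 - (40*58 - 22343) = 10929 - (2320 - 22343) = 10929 - 1*(-20023) = 10929 + 20023 = 30952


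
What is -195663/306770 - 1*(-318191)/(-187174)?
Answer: -33558619858/14354841995 ≈ -2.3378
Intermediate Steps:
-195663/306770 - 1*(-318191)/(-187174) = -195663*1/306770 + 318191*(-1/187174) = -195663/306770 - 318191/187174 = -33558619858/14354841995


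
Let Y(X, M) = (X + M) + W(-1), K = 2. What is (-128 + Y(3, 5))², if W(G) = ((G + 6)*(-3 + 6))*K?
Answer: 8100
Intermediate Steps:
W(G) = 36 + 6*G (W(G) = ((G + 6)*(-3 + 6))*2 = ((6 + G)*3)*2 = (18 + 3*G)*2 = 36 + 6*G)
Y(X, M) = 30 + M + X (Y(X, M) = (X + M) + (36 + 6*(-1)) = (M + X) + (36 - 6) = (M + X) + 30 = 30 + M + X)
(-128 + Y(3, 5))² = (-128 + (30 + 5 + 3))² = (-128 + 38)² = (-90)² = 8100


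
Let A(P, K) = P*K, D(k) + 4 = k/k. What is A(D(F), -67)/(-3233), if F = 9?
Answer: -201/3233 ≈ -0.062171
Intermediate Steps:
D(k) = -3 (D(k) = -4 + k/k = -4 + 1 = -3)
A(P, K) = K*P
A(D(F), -67)/(-3233) = -67*(-3)/(-3233) = 201*(-1/3233) = -201/3233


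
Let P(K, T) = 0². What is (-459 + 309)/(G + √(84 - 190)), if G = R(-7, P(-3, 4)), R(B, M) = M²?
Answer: 75*I*√106/53 ≈ 14.569*I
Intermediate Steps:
P(K, T) = 0
G = 0 (G = 0² = 0)
(-459 + 309)/(G + √(84 - 190)) = (-459 + 309)/(0 + √(84 - 190)) = -150/(0 + √(-106)) = -150/(0 + I*√106) = -150*(-I*√106/106) = -(-75)*I*√106/53 = 75*I*√106/53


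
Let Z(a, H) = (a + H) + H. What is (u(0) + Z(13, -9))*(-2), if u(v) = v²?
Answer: 10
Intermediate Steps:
Z(a, H) = a + 2*H (Z(a, H) = (H + a) + H = a + 2*H)
(u(0) + Z(13, -9))*(-2) = (0² + (13 + 2*(-9)))*(-2) = (0 + (13 - 18))*(-2) = (0 - 5)*(-2) = -5*(-2) = 10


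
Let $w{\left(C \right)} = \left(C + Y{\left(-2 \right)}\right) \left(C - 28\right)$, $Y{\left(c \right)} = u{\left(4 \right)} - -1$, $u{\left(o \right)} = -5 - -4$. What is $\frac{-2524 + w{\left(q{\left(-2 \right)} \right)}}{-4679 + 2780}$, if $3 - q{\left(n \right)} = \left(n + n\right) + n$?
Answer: $\frac{2695}{1899} \approx 1.4192$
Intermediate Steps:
$u{\left(o \right)} = -1$ ($u{\left(o \right)} = -5 + 4 = -1$)
$q{\left(n \right)} = 3 - 3 n$ ($q{\left(n \right)} = 3 - \left(\left(n + n\right) + n\right) = 3 - \left(2 n + n\right) = 3 - 3 n$)
$Y{\left(c \right)} = 0$ ($Y{\left(c \right)} = -1 - -1 = -1 + 1 = 0$)
$w{\left(C \right)} = C \left(-28 + C\right)$ ($w{\left(C \right)} = \left(C + 0\right) \left(C - 28\right) = C \left(-28 + C\right)$)
$\frac{-2524 + w{\left(q{\left(-2 \right)} \right)}}{-4679 + 2780} = \frac{-2524 + \left(3 - -6\right) \left(-28 + \left(3 - -6\right)\right)}{-4679 + 2780} = \frac{-2524 + \left(3 + 6\right) \left(-28 + \left(3 + 6\right)\right)}{-1899} = \left(-2524 + 9 \left(-28 + 9\right)\right) \left(- \frac{1}{1899}\right) = \left(-2524 + 9 \left(-19\right)\right) \left(- \frac{1}{1899}\right) = \left(-2524 - 171\right) \left(- \frac{1}{1899}\right) = \left(-2695\right) \left(- \frac{1}{1899}\right) = \frac{2695}{1899}$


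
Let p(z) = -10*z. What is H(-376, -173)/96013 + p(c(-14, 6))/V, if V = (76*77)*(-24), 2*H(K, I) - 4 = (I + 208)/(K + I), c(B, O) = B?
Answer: -86045299/88133021064 ≈ -0.00097631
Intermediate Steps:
H(K, I) = 2 + (208 + I)/(2*(I + K)) (H(K, I) = 2 + ((I + 208)/(K + I))/2 = 2 + ((208 + I)/(I + K))/2 = 2 + (208 + I)/(2*(I + K)))
V = -140448 (V = 5852*(-24) = -140448)
H(-376, -173)/96013 + p(c(-14, 6))/V = ((104 + 2*(-376) + (5/2)*(-173))/(-173 - 376))/96013 - 10*(-14)/(-140448) = ((104 - 752 - 865/2)/(-549))*(1/96013) + 140*(-1/140448) = -1/549*(-2161/2)*(1/96013) - 5/5016 = (2161/1098)*(1/96013) - 5/5016 = 2161/105422274 - 5/5016 = -86045299/88133021064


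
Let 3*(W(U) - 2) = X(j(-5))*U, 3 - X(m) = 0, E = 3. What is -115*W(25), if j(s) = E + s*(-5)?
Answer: -3105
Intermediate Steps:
j(s) = 3 - 5*s (j(s) = 3 + s*(-5) = 3 - 5*s)
X(m) = 3 (X(m) = 3 - 1*0 = 3 + 0 = 3)
W(U) = 2 + U (W(U) = 2 + (3*U)/3 = 2 + U)
-115*W(25) = -115*(2 + 25) = -115*27 = -3105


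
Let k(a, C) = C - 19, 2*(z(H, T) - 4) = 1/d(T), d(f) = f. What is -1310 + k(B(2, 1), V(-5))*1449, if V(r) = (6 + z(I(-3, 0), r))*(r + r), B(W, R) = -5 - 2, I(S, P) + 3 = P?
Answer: -172292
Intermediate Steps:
I(S, P) = -3 + P
B(W, R) = -7
z(H, T) = 4 + 1/(2*T)
V(r) = 2*r*(10 + 1/(2*r)) (V(r) = (6 + (4 + 1/(2*r)))*(r + r) = (10 + 1/(2*r))*(2*r) = 2*r*(10 + 1/(2*r)))
k(a, C) = -19 + C
-1310 + k(B(2, 1), V(-5))*1449 = -1310 + (-19 + (1 + 20*(-5)))*1449 = -1310 + (-19 + (1 - 100))*1449 = -1310 + (-19 - 99)*1449 = -1310 - 118*1449 = -1310 - 170982 = -172292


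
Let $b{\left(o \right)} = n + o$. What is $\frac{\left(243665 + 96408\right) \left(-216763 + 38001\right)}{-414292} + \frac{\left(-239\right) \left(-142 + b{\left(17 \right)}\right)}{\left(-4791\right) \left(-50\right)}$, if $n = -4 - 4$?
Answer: $\frac{1820345977626013}{12405456075} \approx 1.4674 \cdot 10^{5}$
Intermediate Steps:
$n = -8$ ($n = -4 - 4 = -8$)
$b{\left(o \right)} = -8 + o$
$\frac{\left(243665 + 96408\right) \left(-216763 + 38001\right)}{-414292} + \frac{\left(-239\right) \left(-142 + b{\left(17 \right)}\right)}{\left(-4791\right) \left(-50\right)} = \frac{\left(243665 + 96408\right) \left(-216763 + 38001\right)}{-414292} + \frac{\left(-239\right) \left(-142 + \left(-8 + 17\right)\right)}{\left(-4791\right) \left(-50\right)} = 340073 \left(-178762\right) \left(- \frac{1}{414292}\right) + \frac{\left(-239\right) \left(-142 + 9\right)}{239550} = \left(-60792129626\right) \left(- \frac{1}{414292}\right) + \left(-239\right) \left(-133\right) \frac{1}{239550} = \frac{30396064813}{207146} + 31787 \cdot \frac{1}{239550} = \frac{30396064813}{207146} + \frac{31787}{239550} = \frac{1820345977626013}{12405456075}$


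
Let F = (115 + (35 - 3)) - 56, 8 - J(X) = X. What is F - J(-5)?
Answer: 78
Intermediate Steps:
J(X) = 8 - X
F = 91 (F = (115 + 32) - 56 = 147 - 56 = 91)
F - J(-5) = 91 - (8 - 1*(-5)) = 91 - (8 + 5) = 91 - 1*13 = 91 - 13 = 78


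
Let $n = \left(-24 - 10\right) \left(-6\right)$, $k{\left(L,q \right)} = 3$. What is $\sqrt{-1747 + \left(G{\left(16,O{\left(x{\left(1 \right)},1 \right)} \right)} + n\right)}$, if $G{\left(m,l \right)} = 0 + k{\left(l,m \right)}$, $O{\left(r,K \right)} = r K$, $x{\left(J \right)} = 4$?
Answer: $2 i \sqrt{385} \approx 39.243 i$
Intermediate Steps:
$O{\left(r,K \right)} = K r$
$G{\left(m,l \right)} = 3$ ($G{\left(m,l \right)} = 0 + 3 = 3$)
$n = 204$ ($n = \left(-34\right) \left(-6\right) = 204$)
$\sqrt{-1747 + \left(G{\left(16,O{\left(x{\left(1 \right)},1 \right)} \right)} + n\right)} = \sqrt{-1747 + \left(3 + 204\right)} = \sqrt{-1747 + 207} = \sqrt{-1540} = 2 i \sqrt{385}$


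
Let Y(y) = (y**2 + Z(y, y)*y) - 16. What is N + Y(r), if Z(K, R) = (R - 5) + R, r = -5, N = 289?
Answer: 373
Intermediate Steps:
Z(K, R) = -5 + 2*R (Z(K, R) = (-5 + R) + R = -5 + 2*R)
Y(y) = -16 + y**2 + y*(-5 + 2*y) (Y(y) = (y**2 + (-5 + 2*y)*y) - 16 = (y**2 + y*(-5 + 2*y)) - 16 = -16 + y**2 + y*(-5 + 2*y))
N + Y(r) = 289 + (-16 - 5*(-5) + 3*(-5)**2) = 289 + (-16 + 25 + 3*25) = 289 + (-16 + 25 + 75) = 289 + 84 = 373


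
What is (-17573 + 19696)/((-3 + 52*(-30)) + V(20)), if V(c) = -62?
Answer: -2123/1625 ≈ -1.3065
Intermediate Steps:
(-17573 + 19696)/((-3 + 52*(-30)) + V(20)) = (-17573 + 19696)/((-3 + 52*(-30)) - 62) = 2123/((-3 - 1560) - 62) = 2123/(-1563 - 62) = 2123/(-1625) = 2123*(-1/1625) = -2123/1625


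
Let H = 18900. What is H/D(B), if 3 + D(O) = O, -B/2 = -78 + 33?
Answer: 6300/29 ≈ 217.24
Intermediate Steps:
B = 90 (B = -2*(-78 + 33) = -2*(-45) = 90)
D(O) = -3 + O
H/D(B) = 18900/(-3 + 90) = 18900/87 = 18900*(1/87) = 6300/29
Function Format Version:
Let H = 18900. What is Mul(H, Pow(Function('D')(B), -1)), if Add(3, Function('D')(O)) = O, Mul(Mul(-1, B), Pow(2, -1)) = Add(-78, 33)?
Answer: Rational(6300, 29) ≈ 217.24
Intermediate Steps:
B = 90 (B = Mul(-2, Add(-78, 33)) = Mul(-2, -45) = 90)
Function('D')(O) = Add(-3, O)
Mul(H, Pow(Function('D')(B), -1)) = Mul(18900, Pow(Add(-3, 90), -1)) = Mul(18900, Pow(87, -1)) = Mul(18900, Rational(1, 87)) = Rational(6300, 29)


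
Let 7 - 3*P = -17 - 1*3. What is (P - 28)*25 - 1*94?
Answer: -569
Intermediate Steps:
P = 9 (P = 7/3 - (-17 - 1*3)/3 = 7/3 - (-17 - 3)/3 = 7/3 - ⅓*(-20) = 7/3 + 20/3 = 9)
(P - 28)*25 - 1*94 = (9 - 28)*25 - 1*94 = -19*25 - 94 = -475 - 94 = -569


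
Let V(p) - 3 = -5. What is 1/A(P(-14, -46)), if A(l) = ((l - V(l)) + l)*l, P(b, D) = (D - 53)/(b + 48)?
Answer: 578/6435 ≈ 0.089821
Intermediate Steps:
V(p) = -2 (V(p) = 3 - 5 = -2)
P(b, D) = (-53 + D)/(48 + b)
A(l) = l*(2 + 2*l) (A(l) = ((l - 1*(-2)) + l)*l = ((l + 2) + l)*l = ((2 + l) + l)*l = (2 + 2*l)*l = l*(2 + 2*l))
1/A(P(-14, -46)) = 1/(2*((-53 - 46)/(48 - 14))*(1 + (-53 - 46)/(48 - 14))) = 1/(2*(-99/34)*(1 - 99/34)) = 1/(2*(-99/34)*(-65/34)) = 1/(6435/578) = 578/6435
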